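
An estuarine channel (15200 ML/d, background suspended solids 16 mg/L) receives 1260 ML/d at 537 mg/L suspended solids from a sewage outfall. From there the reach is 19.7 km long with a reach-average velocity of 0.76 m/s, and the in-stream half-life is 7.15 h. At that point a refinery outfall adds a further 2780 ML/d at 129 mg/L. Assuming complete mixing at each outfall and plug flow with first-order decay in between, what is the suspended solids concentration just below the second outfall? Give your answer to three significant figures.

Mixed concentration C = ΣQC/ΣQ = (15200·16.00 + 1260·537.0) / 16460 = 919800/16460 = 55.88 mg/L; combined flow 16460 ML/d.
Travel time t = 19.7·1000 / 0.76 = 25920 s = 7.200 h.
Half-life 7.15 h → k = ln 2 / 7.15 = 0.09694 h⁻¹ = 2.327 d⁻¹.
Decay over the reach: 55.88·exp(−kt) = 55.88·0.4976 = 27.81 mg/L.
At the second outfall, C = (16460·27.81 + 2780·129.0) / (16460 + 2780) = 42.43 mg/L.

42.4 mg/L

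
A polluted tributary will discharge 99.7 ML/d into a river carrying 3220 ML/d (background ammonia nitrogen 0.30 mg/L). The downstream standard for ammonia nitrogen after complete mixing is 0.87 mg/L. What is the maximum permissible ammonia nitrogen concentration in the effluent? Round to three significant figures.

19.3 mg/L

At the limit, (Qr·Cr + Qe·Cₑ)/(Qr + Qe) = 0.87:
Cₑ = (3320·0.87 − 3220·0.3000) / 99.70 = 19.28 mg/L.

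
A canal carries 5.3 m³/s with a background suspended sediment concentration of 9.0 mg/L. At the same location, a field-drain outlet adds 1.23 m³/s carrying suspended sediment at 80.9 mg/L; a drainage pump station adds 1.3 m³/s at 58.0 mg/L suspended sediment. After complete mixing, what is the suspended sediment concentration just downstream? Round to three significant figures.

After mixing, C = (5.300·9.000 + 1.230·80.90 + 1.300·58.00) / 7.830 = 222.6/7.830 = 28.43 mg/L.

28.4 mg/L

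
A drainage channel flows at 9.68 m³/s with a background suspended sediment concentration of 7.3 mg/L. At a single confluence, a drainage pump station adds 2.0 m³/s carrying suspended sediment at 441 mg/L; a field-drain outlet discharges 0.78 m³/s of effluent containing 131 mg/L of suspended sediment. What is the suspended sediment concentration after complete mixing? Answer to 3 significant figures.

Conservation of mass: C = (9.680·7.300 + 2.000·441.0 + 0.7800·131.0) / 12.46 = 1055/12.46 = 84.66 mg/L.

84.7 mg/L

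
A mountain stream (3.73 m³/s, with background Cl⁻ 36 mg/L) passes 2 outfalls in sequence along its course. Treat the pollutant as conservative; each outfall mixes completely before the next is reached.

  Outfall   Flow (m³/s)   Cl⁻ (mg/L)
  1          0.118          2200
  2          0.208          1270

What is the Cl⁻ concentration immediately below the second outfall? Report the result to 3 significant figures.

162 mg/L

Below outfall 1: Q → 3.848 m³/s, C = (3.730·36.00 + 0.1180·2200)/3.848 = 102.4 mg/L.
Below outfall 2: Q → 4.056 m³/s, C = (3.848·102.4 + 0.2080·1270)/4.056 = 162.2 mg/L.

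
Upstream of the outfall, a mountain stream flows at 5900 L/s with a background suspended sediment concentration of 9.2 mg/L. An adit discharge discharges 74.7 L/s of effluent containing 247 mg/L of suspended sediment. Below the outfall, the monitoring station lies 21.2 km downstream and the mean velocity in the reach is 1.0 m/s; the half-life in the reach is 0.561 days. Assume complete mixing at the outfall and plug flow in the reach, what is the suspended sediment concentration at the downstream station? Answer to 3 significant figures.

After mixing, C = (5900·9.200 + 74.70·247.0) / 5975 = 72730/5975 = 12.17 mg/L.
Travel time t = 21.2·1000 / 1.0 = 21200 s = 5.889 h.
Half-life 0.561 d → k = ln 2 / 0.561 = 1.236 d⁻¹.
Decay over the reach: 12.17·exp(−kt) = 12.17·0.7385 = 8.990 mg/L.

8.99 mg/L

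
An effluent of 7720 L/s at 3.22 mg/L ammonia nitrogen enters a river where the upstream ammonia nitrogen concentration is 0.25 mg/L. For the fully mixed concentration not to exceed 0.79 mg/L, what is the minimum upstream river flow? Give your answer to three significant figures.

34700 L/s

Set C_mix = 0.79: (Q·0.2500 + 7720·3.220) / (Q + 7720) = 0.79
→ Q = 7720·(3.220 − 0.79)/(0.79 − 0.2500) = 34740 L/s.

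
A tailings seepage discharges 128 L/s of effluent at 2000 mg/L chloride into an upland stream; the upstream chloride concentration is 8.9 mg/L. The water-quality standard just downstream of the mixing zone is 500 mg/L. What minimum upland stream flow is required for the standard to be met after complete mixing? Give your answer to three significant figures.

391 L/s

Set C_mix = 500: (Q·8.900 + 128.0·2000) / (Q + 128.0) = 500
→ Q = 128.0·(2000 − 500)/(500 − 8.900) = 391.0 L/s.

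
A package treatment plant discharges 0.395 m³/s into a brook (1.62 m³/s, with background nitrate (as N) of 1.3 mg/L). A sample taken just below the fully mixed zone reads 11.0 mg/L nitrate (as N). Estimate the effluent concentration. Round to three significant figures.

50.8 mg/L

Mass balance: 1.620·1.300 + 0.3950·Cₑ = 2.015·11.00
→ Cₑ = (2.015·11.00 − 1.620·1.300) / 0.3950 = 50.78 mg/L.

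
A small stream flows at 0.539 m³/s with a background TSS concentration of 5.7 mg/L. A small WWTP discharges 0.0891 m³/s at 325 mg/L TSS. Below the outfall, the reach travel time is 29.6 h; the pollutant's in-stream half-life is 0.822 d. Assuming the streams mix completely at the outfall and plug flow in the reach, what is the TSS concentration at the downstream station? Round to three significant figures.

Mixed concentration C = ΣQC/ΣQ = (0.5390·5.700 + 0.08910·325.0) / 0.6281 = 32.03/0.6281 = 50.99 mg/L.
Half-life 0.822 d → k = ln 2 / 0.822 = 0.8432 d⁻¹.
Decay over the reach: 50.99·exp(−kt) = 50.99·0.3535 = 18.02 mg/L.

18.0 mg/L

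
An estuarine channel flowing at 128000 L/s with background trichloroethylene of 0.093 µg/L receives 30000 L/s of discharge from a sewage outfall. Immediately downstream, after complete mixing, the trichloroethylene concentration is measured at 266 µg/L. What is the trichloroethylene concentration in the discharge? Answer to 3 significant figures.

Mass balance: 128000·0.09300 + 30000·Cₑ = 158000·266.0
→ Cₑ = (158000·266.0 − 128000·0.09300) / 30000 = 1401 µg/L.

1400 µg/L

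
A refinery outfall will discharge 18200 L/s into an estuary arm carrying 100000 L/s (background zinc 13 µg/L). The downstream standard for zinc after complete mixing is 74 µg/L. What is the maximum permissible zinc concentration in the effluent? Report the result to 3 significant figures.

409 µg/L

At the limit, (Qr·Cr + Qe·Cₑ)/(Qr + Qe) = 74:
Cₑ = (118200·74 − 100000·13.00) / 18200 = 409.2 µg/L.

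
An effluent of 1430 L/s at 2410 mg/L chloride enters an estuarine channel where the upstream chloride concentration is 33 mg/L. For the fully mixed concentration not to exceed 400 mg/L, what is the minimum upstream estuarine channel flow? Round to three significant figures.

Set C_mix = 400: (Q·33.00 + 1430·2410) / (Q + 1430) = 400
→ Q = 1430·(2410 − 400)/(400 − 33.00) = 7832 L/s.

7830 L/s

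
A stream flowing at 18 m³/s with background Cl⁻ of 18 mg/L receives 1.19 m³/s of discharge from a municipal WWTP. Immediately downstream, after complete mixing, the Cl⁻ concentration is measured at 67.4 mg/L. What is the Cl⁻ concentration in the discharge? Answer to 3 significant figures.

815 mg/L

Mass balance: 18.00·18.00 + 1.190·Cₑ = 19.19·67.40
→ Cₑ = (19.19·67.40 − 18.00·18.00) / 1.190 = 814.6 mg/L.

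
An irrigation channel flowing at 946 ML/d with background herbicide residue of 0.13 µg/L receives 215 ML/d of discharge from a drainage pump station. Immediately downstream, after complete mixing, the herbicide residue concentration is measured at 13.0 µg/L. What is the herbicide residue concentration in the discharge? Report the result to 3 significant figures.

69.6 µg/L

Mass balance: 946.0·0.1300 + 215.0·Cₑ = 1161·13.00
→ Cₑ = (1161·13.00 − 946.0·0.1300) / 215.0 = 69.63 µg/L.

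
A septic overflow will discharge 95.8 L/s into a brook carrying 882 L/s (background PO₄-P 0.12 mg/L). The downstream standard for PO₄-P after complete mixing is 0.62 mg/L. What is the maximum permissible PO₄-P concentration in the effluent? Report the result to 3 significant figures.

5.22 mg/L

At the limit, (Qr·Cr + Qe·Cₑ)/(Qr + Qe) = 0.62:
Cₑ = (977.8·0.62 − 882.0·0.1200) / 95.80 = 5.223 mg/L.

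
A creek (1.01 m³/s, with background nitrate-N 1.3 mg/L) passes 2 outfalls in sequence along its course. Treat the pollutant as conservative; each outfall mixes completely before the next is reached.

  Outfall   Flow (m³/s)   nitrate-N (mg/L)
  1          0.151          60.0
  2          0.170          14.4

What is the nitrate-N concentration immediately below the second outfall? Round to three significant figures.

Outfall 1: combined Q = 1.161 m³/s; C = (1.010·1.300 + 0.1510·60.00)/1.161 = 8.935 mg/L.
Outfall 2: combined Q = 1.331 m³/s; C = (1.161·8.935 + 0.1700·14.40)/1.331 = 9.633 mg/L.

9.63 mg/L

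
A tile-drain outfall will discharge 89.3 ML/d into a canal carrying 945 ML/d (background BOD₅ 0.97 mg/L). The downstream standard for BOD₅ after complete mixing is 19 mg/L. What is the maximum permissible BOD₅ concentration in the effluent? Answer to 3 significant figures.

210 mg/L

At the limit, (Qr·Cr + Qe·Cₑ)/(Qr + Qe) = 19:
Cₑ = (1034·19 − 945.0·0.9700) / 89.30 = 209.8 mg/L.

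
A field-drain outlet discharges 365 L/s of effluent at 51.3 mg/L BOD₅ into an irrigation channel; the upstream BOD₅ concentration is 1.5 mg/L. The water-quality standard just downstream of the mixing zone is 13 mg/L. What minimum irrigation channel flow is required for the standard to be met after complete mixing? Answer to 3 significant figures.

1220 L/s

Set C_mix = 13: (Q·1.500 + 365.0·51.30) / (Q + 365.0) = 13
→ Q = 365.0·(51.30 − 13)/(13 − 1.500) = 1216 L/s.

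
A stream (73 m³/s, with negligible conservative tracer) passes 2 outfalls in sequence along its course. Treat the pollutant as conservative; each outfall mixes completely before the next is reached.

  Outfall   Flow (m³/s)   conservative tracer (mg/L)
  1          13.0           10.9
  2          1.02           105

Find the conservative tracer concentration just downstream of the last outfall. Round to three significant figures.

2.86 mg/L

After outfall 1: Q = 73.00 + 13.00 = 86.00 m³/s; C = (73.00·0 + 13.00·10.90)/86.00 = 1.648 mg/L.
After outfall 2: Q = 86.00 + 1.020 = 87.02 m³/s; C = (86.00·1.648 + 1.020·105.0)/87.02 = 2.859 mg/L.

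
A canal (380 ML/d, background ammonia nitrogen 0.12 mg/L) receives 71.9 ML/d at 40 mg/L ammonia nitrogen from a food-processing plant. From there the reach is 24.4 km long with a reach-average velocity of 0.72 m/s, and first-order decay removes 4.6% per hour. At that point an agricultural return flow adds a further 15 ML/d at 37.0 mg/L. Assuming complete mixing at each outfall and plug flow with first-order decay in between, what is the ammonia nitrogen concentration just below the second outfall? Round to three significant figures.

5.21 mg/L

After mixing, C = (380.0·0.1200 + 71.90·40.00) / 451.9 = 2922/451.9 = 6.465 mg/L; combined flow 451.9 ML/d.
Travel time t = 24.4·1000 / 0.72 = 33890 s = 9.414 h.
4.6%/h lost → k = −ln(1 − 0.046) = 0.04709 h⁻¹.
Decay over the reach: 6.465·exp(−kt) = 6.465·0.6419 = 4.150 mg/L.
Second outfall: C = (451.9·4.150 + 15.00·37.00)/466.9 = 5.205 mg/L.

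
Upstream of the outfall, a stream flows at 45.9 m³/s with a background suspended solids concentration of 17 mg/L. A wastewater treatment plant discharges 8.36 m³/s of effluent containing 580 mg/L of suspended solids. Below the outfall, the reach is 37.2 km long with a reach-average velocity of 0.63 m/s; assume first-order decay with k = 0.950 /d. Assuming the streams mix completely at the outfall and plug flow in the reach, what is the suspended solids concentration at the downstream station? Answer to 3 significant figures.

Mixed concentration C = ΣQC/ΣQ = (45.90·17.00 + 8.360·580.0) / 54.26 = 5629/54.26 = 103.7 mg/L.
Travel time t = 37.2·1000 / 0.63 = 59050 s = 16.40 h.
First-order decay: C = 103.7·exp(−k·t) = 103.7·0.5224 = 54.20 mg/L.

54.2 mg/L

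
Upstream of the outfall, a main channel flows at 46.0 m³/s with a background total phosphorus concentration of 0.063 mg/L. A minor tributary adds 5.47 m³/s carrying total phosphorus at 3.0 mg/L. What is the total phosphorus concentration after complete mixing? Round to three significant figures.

Conservation of mass: C = (46.00·0.06300 + 5.470·3.000) / 51.47 = 19.31/51.47 = 0.3751 mg/L.

0.375 mg/L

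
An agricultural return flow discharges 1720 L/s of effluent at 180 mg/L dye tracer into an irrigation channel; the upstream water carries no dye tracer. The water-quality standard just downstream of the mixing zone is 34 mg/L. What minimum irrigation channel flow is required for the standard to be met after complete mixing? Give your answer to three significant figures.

Set C_mix = 34: (Q·0 + 1720·180.0) / (Q + 1720) = 34
→ Q = 1720·(180.0 − 34)/(34 − 0) = 7386 L/s.

7390 L/s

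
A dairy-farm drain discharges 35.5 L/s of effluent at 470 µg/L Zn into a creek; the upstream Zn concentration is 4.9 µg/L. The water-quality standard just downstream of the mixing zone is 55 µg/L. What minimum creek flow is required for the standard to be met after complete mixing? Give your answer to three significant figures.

Set C_mix = 55: (Q·4.900 + 35.50·470.0) / (Q + 35.50) = 55
→ Q = 35.50·(470.0 − 55)/(55 − 4.900) = 294.1 L/s.

294 L/s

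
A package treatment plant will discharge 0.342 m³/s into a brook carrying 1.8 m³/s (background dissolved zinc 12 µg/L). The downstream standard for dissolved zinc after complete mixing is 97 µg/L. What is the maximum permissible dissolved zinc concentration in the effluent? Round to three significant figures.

At the limit, (Qr·Cr + Qe·Cₑ)/(Qr + Qe) = 97:
Cₑ = (2.142·97 − 1.800·12.00) / 0.3420 = 544.4 µg/L.

544 µg/L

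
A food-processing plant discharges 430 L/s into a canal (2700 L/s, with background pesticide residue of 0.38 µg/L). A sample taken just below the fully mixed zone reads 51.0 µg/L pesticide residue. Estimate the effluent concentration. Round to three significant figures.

369 µg/L

Mass balance: 2700·0.3800 + 430.0·Cₑ = 3130·51.00
→ Cₑ = (3130·51.00 − 2700·0.3800) / 430.0 = 368.8 µg/L.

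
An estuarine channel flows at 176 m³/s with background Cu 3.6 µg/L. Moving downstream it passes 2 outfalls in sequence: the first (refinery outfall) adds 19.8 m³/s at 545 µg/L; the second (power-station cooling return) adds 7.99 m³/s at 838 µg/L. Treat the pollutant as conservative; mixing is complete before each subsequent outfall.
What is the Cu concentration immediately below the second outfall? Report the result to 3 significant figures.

88.9 µg/L

Outfall 1: combined Q = 195.8 m³/s; C = (176.0·3.600 + 19.80·545.0)/195.8 = 58.35 µg/L.
Outfall 2: combined Q = 203.8 m³/s; C = (195.8·58.35 + 7.990·838.0)/203.8 = 88.92 µg/L.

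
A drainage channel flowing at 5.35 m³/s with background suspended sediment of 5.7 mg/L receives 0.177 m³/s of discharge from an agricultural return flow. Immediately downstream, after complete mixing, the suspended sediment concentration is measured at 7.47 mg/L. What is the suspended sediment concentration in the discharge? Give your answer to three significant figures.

61.0 mg/L

Mass balance: 5.350·5.700 + 0.1770·Cₑ = 5.527·7.470
→ Cₑ = (5.527·7.470 − 5.350·5.700) / 0.1770 = 60.97 mg/L.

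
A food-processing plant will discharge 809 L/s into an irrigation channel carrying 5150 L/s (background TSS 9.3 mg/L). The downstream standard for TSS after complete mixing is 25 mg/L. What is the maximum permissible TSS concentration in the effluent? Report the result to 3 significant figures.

125 mg/L

At the limit, (Qr·Cr + Qe·Cₑ)/(Qr + Qe) = 25:
Cₑ = (5959·25 − 5150·9.300) / 809.0 = 124.9 mg/L.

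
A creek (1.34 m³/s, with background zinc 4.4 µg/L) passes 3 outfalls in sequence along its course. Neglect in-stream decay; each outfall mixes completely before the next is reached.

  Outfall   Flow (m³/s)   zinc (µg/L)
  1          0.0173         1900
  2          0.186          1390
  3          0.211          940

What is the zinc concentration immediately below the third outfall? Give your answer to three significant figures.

After outfall 1: Q = 1.340 + 0.01730 = 1.357 m³/s; C = (1.340·4.400 + 0.01730·1900)/1.357 = 28.56 µg/L.
After outfall 2: Q = 1.357 + 0.1860 = 1.543 m³/s; C = (1.357·28.56 + 0.1860·1390)/1.543 = 192.6 µg/L.
After outfall 3: Q = 1.543 + 0.2110 = 1.754 m³/s; C = (1.543·192.6 + 0.2110·940.0)/1.754 = 282.5 µg/L.

283 µg/L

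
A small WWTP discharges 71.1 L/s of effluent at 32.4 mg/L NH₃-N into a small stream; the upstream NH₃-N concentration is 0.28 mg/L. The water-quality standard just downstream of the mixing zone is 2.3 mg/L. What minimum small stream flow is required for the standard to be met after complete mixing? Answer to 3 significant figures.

1060 L/s

Set C_mix = 2.3: (Q·0.2800 + 71.10·32.40) / (Q + 71.10) = 2.3
→ Q = 71.10·(32.40 − 2.3)/(2.3 − 0.2800) = 1059 L/s.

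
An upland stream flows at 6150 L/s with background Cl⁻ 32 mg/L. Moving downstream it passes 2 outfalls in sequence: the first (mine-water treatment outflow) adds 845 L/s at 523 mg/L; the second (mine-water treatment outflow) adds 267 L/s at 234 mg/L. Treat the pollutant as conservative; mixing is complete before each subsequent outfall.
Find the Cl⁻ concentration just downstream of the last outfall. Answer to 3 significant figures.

Outfall 1: combined Q = 6995 L/s; C = (6150·32.00 + 845.0·523.0)/6995 = 91.31 mg/L.
Outfall 2: combined Q = 7262 L/s; C = (6995·91.31 + 267.0·234.0)/7262 = 96.56 mg/L.

96.6 mg/L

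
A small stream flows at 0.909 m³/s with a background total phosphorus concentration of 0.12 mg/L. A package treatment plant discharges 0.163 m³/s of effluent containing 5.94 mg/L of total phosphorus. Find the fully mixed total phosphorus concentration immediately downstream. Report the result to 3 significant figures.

Mixed concentration C = ΣQC/ΣQ = (0.9090·0.1200 + 0.1630·5.940) / 1.072 = 1.077/1.072 = 1.005 mg/L.

1.00 mg/L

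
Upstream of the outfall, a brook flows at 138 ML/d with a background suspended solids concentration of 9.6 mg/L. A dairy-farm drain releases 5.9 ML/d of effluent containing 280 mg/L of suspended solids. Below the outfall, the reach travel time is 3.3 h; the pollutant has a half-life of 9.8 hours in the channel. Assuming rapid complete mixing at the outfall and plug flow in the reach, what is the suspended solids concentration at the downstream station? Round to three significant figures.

Conservation of mass: C = (138.0·9.600 + 5.900·280.0) / 143.9 = 2977/143.9 = 20.69 mg/L.
Half-life 9.8 h → k = ln 2 / 9.8 = 0.07073 h⁻¹ = 1.698 d⁻¹.
Decay over the reach: 20.69·exp(−kt) = 20.69·0.7918 = 16.38 mg/L.

16.4 mg/L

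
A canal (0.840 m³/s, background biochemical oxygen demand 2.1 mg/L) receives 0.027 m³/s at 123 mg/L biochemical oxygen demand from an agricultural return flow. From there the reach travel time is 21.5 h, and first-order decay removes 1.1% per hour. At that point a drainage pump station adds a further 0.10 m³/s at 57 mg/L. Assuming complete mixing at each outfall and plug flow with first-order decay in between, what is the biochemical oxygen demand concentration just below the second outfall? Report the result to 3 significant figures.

10.0 mg/L

Flow-weighted average: C = (0.8400·2.100 + 0.02700·123.0) / 0.8670 = 5.085/0.8670 = 5.865 mg/L; combined flow 0.8670 m³/s.
1.1%/h lost → k = −ln(1 − 0.011) = 0.01106 h⁻¹.
First-order decay: C = 5.865·exp(−k·t) = 5.865·0.7884 = 4.624 mg/L.
Second outfall: C = (0.8670·4.624 + 0.1000·57.00)/0.9670 = 10.04 mg/L.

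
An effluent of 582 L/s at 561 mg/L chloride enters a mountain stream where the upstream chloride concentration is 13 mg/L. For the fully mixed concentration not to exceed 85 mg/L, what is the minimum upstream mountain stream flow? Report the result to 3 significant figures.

3850 L/s

Set C_mix = 85: (Q·13.00 + 582.0·561.0) / (Q + 582.0) = 85
→ Q = 582.0·(561.0 − 85)/(85 − 13.00) = 3848 L/s.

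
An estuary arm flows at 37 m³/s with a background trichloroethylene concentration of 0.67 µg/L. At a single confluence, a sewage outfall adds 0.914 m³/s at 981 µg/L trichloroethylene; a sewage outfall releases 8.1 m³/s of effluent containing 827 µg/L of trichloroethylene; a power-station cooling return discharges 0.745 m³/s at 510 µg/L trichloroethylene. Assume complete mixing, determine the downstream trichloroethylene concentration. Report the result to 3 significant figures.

171 µg/L

Conservation of mass: C = (37.00·0.6700 + 0.9140·981.0 + 8.100·827.0 + 0.7450·510.0) / 46.76 = 8000/46.76 = 171.1 µg/L.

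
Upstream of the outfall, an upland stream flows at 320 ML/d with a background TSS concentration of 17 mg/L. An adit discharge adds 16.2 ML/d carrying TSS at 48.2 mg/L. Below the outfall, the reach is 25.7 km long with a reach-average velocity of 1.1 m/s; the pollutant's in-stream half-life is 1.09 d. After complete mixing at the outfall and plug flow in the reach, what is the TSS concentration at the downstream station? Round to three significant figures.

Mixed concentration C = ΣQC/ΣQ = (320.0·17.00 + 16.20·48.20) / 336.2 = 6221/336.2 = 18.50 mg/L.
Travel time t = 25.7·1000 / 1.1 = 23360 s = 6.490 h.
Half-life 1.09 d → k = ln 2 / 1.09 = 0.6359 d⁻¹.
First-order decay: C = 18.50·exp(−k·t) = 18.50·0.8420 = 15.58 mg/L.

15.6 mg/L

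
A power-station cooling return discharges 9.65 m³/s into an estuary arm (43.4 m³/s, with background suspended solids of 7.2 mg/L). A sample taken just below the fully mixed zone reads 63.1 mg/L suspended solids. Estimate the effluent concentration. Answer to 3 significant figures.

Mass balance: 43.40·7.200 + 9.650·Cₑ = 53.05·63.10
→ Cₑ = (53.05·63.10 − 43.40·7.200) / 9.650 = 314.5 mg/L.

315 mg/L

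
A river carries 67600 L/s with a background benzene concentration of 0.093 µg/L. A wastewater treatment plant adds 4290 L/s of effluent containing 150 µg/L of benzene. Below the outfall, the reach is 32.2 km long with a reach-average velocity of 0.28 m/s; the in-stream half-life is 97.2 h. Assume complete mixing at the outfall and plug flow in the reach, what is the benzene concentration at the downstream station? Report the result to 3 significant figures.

7.20 µg/L

Flow-weighted average: C = (67600·0.09300 + 4290·150.0) / 71890 = 649800/71890 = 9.039 µg/L.
Travel time t = 32.2·1000 / 0.28 = 115000 s = 31.94 h.
Half-life 97.2 h → k = ln 2 / 97.2 = 0.007131 h⁻¹ = 0.1711 d⁻¹.
After decay, C = 9.039 × e^(−kt) = 9.039 × 0.7963 = 7.197 µg/L.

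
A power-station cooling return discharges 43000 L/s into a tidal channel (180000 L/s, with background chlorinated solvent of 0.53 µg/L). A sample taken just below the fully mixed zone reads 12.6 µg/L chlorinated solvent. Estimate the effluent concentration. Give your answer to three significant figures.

Mass balance: 180000·0.5300 + 43000·Cₑ = 223000·12.60
→ Cₑ = (223000·12.60 − 180000·0.5300) / 43000 = 63.13 µg/L.

63.1 µg/L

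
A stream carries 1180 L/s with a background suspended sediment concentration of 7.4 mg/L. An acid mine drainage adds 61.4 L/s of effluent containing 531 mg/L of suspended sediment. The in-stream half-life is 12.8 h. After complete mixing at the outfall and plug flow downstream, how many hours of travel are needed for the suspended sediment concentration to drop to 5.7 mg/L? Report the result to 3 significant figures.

Mass balance: C = (1180·7.400 + 61.40·531.0) / 1241 = 41340/1241 = 33.30 mg/L.
Half-life 12.8 h → k = ln 2 / 12.8 = 0.05415 h⁻¹ = 1.300 d⁻¹.
33.30·exp(−k·t) = 5.7 → t = ln(33.30/5.7)/k = 117300 s = 32.59 h.

32.6 h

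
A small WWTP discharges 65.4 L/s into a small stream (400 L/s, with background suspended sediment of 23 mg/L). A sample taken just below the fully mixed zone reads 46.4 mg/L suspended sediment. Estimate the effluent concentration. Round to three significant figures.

190 mg/L

Mass balance: 400.0·23.00 + 65.40·Cₑ = 465.4·46.40
→ Cₑ = (465.4·46.40 − 400.0·23.00) / 65.40 = 189.5 mg/L.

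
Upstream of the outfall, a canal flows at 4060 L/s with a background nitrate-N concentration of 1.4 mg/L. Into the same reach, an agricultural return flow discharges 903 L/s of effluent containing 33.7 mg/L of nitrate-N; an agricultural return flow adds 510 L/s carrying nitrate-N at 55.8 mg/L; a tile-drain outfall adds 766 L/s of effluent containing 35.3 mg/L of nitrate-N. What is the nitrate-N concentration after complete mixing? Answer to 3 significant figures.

Flow-weighted average: C = (4060·1.400 + 903.0·33.70 + 510.0·55.80 + 766.0·35.30) / 6239 = 91610/6239 = 14.68 mg/L.

14.7 mg/L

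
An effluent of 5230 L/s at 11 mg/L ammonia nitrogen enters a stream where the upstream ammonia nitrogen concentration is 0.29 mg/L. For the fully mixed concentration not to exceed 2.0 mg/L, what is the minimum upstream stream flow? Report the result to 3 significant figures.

27500 L/s

Set C_mix = 2.0: (Q·0.2900 + 5230·11.00) / (Q + 5230) = 2.0
→ Q = 5230·(11.00 − 2.0)/(2.0 − 0.2900) = 27530 L/s.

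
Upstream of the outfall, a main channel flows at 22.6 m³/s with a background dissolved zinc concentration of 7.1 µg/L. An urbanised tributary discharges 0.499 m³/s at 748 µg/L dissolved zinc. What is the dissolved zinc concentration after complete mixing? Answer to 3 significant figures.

Mass balance: C = (22.60·7.100 + 0.4990·748.0) / 23.10 = 533.7/23.10 = 23.11 µg/L.

23.1 µg/L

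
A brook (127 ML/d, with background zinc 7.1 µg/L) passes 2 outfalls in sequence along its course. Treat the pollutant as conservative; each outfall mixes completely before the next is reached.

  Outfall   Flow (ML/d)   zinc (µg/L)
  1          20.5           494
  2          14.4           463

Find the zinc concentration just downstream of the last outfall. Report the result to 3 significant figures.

109 µg/L

After outfall 1: Q = 127.0 + 20.50 = 147.5 ML/d; C = (127.0·7.100 + 20.50·494.0)/147.5 = 74.77 µg/L.
After outfall 2: Q = 147.5 + 14.40 = 161.9 ML/d; C = (147.5·74.77 + 14.40·463.0)/161.9 = 109.3 µg/L.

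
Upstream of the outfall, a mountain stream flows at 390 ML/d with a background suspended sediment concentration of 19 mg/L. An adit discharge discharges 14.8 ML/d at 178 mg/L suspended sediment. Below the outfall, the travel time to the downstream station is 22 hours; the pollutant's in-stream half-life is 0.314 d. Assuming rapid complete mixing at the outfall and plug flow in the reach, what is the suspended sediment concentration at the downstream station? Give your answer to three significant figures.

Conservation of mass: C = (390.0·19.00 + 14.80·178.0) / 404.8 = 10040/404.8 = 24.81 mg/L.
Half-life 0.314 d → k = ln 2 / 0.314 = 2.207 d⁻¹.
First-order decay: C = 24.81·exp(−k·t) = 24.81·0.1322 = 3.280 mg/L.

3.28 mg/L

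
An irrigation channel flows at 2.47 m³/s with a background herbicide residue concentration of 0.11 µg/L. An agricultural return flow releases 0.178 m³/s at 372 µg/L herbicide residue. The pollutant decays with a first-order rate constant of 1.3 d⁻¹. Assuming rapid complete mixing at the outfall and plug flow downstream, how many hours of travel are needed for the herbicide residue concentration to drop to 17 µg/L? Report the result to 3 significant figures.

Mass balance: C = (2.470·0.1100 + 0.1780·372.0) / 2.648 = 66.49/2.648 = 25.11 µg/L.
25.11·exp(−k·t) = 17 → t = ln(25.11/17)/k = 25920 s = 7.200 h.

7.20 h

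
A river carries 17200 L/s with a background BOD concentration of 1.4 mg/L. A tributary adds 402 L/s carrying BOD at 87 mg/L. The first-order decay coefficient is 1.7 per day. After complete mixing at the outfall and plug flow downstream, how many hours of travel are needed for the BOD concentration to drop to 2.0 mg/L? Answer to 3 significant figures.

Conservation of mass: C = (17200·1.400 + 402.0·87.00) / 17600 = 59050/17600 = 3.355 mg/L.
3.355·exp(−k·t) = 2.0 → t = ln(3.355/2.0)/k = 26290 s = 7.303 h.

7.30 h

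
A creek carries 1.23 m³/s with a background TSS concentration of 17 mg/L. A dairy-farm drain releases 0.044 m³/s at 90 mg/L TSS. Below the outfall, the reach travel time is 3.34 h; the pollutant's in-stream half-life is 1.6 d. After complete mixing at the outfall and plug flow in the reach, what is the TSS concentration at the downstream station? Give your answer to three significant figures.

After mixing, C = (1.230·17.00 + 0.04400·90.00) / 1.274 = 24.87/1.274 = 19.52 mg/L.
Half-life 1.6 d → k = ln 2 / 1.6 = 0.4332 d⁻¹.
After decay, C = 19.52 × e^(−kt) = 19.52 × 0.9415 = 18.38 mg/L.

18.4 mg/L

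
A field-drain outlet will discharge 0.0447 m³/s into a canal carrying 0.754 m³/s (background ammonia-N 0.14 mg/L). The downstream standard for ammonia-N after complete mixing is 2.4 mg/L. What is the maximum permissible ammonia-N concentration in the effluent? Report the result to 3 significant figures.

40.5 mg/L

At the limit, (Qr·Cr + Qe·Cₑ)/(Qr + Qe) = 2.4:
Cₑ = (0.7987·2.4 − 0.7540·0.1400) / 0.04470 = 40.52 mg/L.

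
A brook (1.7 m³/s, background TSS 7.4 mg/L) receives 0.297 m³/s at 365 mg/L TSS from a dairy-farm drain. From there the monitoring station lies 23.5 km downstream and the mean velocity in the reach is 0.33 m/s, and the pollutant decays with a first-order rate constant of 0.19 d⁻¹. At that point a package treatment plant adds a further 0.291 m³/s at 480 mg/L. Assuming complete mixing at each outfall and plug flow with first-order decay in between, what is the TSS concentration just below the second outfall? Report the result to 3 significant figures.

Flow-weighted average: C = (1.700·7.400 + 0.2970·365.0) / 1.997 = 121.0/1.997 = 60.58 mg/L; combined flow 1.997 m³/s.
Travel time t = 23.5·1000 / 0.33 = 71210 s = 19.78 h.
After decay, C = 60.58 × e^(−kt) = 60.58 × 0.8550 = 51.80 mg/L.
Second outfall: C = (1.997·51.80 + 0.2910·480.0)/2.288 = 106.3 mg/L.

106 mg/L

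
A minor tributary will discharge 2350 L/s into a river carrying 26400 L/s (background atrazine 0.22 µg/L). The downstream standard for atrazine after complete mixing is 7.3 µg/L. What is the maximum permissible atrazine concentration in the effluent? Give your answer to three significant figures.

86.8 µg/L

At the limit, (Qr·Cr + Qe·Cₑ)/(Qr + Qe) = 7.3:
Cₑ = (28750·7.3 − 26400·0.2200) / 2350 = 86.84 µg/L.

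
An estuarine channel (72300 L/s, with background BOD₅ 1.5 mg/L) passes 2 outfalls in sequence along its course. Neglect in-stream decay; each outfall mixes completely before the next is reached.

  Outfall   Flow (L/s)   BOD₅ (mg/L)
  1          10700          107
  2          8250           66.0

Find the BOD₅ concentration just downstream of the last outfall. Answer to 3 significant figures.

19.7 mg/L

After outfall 1: Q = 72300 + 10700 = 83000 L/s; C = (72300·1.500 + 10700·107.0)/83000 = 15.10 mg/L.
After outfall 2: Q = 83000 + 8250 = 91250 L/s; C = (83000·15.10 + 8250·66.00)/91250 = 19.70 mg/L.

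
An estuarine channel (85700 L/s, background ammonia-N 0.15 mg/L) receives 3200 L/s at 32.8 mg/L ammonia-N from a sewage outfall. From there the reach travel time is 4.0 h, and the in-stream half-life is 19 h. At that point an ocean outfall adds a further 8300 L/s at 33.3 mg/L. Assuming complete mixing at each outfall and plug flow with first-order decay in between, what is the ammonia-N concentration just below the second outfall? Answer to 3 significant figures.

3.89 mg/L

Flow-weighted average: C = (85700·0.1500 + 3200·32.80) / 88900 = 117800/88900 = 1.325 mg/L; combined flow 88900 L/s.
Half-life 19 h → k = ln 2 / 19 = 0.03648 h⁻¹ = 0.8756 d⁻¹.
Applying C = C₀e^(−kt): 1.325 × 0.8642 = 1.145 mg/L.
Second outfall: C = (88900·1.145 + 8300·33.30)/97200 = 3.891 mg/L.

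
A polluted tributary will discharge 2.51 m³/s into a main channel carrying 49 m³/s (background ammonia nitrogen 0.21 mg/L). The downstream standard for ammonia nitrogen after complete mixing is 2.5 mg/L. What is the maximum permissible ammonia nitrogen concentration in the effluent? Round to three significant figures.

At the limit, (Qr·Cr + Qe·Cₑ)/(Qr + Qe) = 2.5:
Cₑ = (51.51·2.5 − 49.00·0.2100) / 2.510 = 47.21 mg/L.

47.2 mg/L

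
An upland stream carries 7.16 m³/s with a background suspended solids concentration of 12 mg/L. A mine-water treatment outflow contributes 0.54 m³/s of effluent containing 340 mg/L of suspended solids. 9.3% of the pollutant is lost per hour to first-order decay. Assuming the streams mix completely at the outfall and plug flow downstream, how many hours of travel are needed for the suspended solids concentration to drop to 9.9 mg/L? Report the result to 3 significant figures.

12.9 h

Mass balance: C = (7.160·12.00 + 0.5400·340.0) / 7.700 = 269.5/7.700 = 35.00 mg/L.
9.3%/h lost → k = −ln(1 − 0.093) = 0.09761 h⁻¹.
35.00·exp(−k·t) = 9.9 → t = ln(35.00/9.9)/k = 46580 s = 12.94 h.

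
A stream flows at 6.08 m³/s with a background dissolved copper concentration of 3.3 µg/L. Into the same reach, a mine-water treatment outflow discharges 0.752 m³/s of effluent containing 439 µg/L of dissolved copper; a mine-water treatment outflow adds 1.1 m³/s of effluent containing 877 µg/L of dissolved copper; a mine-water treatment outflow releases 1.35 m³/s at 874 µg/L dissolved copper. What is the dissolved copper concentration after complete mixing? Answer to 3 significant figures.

Mixed concentration C = ΣQC/ΣQ = (6.080·3.300 + 0.7520·439.0 + 1.100·877.0 + 1.350·874.0) / 9.282 = 2495/9.282 = 268.8 µg/L.

269 µg/L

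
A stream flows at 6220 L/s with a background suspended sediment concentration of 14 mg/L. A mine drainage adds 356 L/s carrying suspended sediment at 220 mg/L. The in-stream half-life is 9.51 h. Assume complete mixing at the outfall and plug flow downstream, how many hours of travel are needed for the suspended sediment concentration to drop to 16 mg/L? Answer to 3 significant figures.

Mixed concentration C = ΣQC/ΣQ = (6220·14.00 + 356.0·220.0) / 6576 = 165400/6576 = 25.15 mg/L.
Half-life 9.51 h → k = ln 2 / 9.51 = 0.07289 h⁻¹ = 1.749 d⁻¹.
25.15·exp(−k·t) = 16 → t = ln(25.15/16)/k = 22340 s = 6.206 h.

6.21 h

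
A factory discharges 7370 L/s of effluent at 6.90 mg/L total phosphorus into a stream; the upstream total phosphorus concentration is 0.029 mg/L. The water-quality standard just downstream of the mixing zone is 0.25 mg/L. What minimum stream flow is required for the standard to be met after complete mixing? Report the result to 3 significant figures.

Set C_mix = 0.25: (Q·0.02900 + 7370·6.900) / (Q + 7370) = 0.25
→ Q = 7370·(6.900 − 0.25)/(0.25 − 0.02900) = 221800 L/s.

222000 L/s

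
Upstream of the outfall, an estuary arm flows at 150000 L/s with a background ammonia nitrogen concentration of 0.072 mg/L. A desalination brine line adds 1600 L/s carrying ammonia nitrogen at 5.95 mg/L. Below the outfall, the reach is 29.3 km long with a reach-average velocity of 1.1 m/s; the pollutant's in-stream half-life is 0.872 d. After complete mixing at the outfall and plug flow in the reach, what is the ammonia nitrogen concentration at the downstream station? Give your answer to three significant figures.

0.105 mg/L

Mass balance: C = (150000·0.07200 + 1600·5.950) / 151600 = 20320/151600 = 0.1340 mg/L.
Travel time t = 29.3·1000 / 1.1 = 26640 s = 7.399 h.
Half-life 0.872 d → k = ln 2 / 0.872 = 0.7949 d⁻¹.
Applying C = C₀e^(−kt): 0.1340 × 0.7827 = 0.1049 mg/L.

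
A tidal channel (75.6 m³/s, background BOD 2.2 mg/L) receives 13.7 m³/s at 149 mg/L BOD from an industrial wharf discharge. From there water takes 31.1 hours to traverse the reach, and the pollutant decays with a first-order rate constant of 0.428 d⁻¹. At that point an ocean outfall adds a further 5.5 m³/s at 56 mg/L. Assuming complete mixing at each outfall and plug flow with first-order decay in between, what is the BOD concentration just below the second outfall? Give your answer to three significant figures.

Flow-weighted average: C = (75.60·2.200 + 13.70·149.0) / 89.30 = 2208/89.30 = 24.72 mg/L; combined flow 89.30 m³/s.
First-order decay: C = 24.72·exp(−k·t) = 24.72·0.5743 = 14.20 mg/L.
Second outfall: C = (89.30·14.20 + 5.500·56.00)/94.80 = 16.62 mg/L.

16.6 mg/L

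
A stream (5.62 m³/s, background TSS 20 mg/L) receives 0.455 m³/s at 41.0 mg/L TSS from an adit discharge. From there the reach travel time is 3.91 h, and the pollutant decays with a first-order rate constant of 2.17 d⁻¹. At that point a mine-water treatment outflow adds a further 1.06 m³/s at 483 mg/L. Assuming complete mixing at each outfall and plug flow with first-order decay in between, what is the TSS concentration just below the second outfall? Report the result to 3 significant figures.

Mixed concentration C = ΣQC/ΣQ = (5.620·20.00 + 0.4550·41.00) / 6.075 = 131.1/6.075 = 21.57 mg/L; combined flow 6.075 m³/s.
Applying C = C₀e^(−kt): 21.57 × 0.7022 = 15.15 mg/L.
At the second outfall, C = (6.075·15.15 + 1.060·483.0) / (6.075 + 1.060) = 84.65 mg/L.

84.7 mg/L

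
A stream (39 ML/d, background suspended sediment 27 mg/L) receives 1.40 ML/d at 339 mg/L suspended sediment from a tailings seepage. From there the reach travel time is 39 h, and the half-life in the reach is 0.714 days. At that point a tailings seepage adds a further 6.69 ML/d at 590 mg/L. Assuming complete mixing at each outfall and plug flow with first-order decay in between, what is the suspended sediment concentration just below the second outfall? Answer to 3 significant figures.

Conservation of mass: C = (39.00·27.00 + 1.400·339.0) / 40.40 = 1528/40.40 = 37.81 mg/L; combined flow 40.40 ML/d.
Half-life 0.714 d → k = ln 2 / 0.714 = 0.9708 d⁻¹.
Applying C = C₀e^(−kt): 37.81 × 0.2065 = 7.807 mg/L.
At the second outfall, C = (40.40·7.807 + 6.690·590.0) / (40.40 + 6.690) = 90.52 mg/L.

90.5 mg/L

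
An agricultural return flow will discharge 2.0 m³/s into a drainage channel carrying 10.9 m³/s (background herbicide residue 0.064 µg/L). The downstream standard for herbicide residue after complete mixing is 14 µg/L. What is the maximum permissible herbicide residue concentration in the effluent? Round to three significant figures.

90.0 µg/L

At the limit, (Qr·Cr + Qe·Cₑ)/(Qr + Qe) = 14:
Cₑ = (12.90·14 − 10.90·0.06400) / 2.000 = 89.95 µg/L.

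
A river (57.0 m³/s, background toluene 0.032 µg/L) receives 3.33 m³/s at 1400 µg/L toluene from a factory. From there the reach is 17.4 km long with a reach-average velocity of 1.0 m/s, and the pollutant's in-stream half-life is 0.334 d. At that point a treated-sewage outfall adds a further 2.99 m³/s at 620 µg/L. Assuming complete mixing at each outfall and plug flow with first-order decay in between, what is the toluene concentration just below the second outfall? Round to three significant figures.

Conservation of mass: C = (57.00·0.03200 + 3.330·1400) / 60.33 = 4664/60.33 = 77.31 µg/L; combined flow 60.33 m³/s.
Travel time t = 17.4·1000 / 1.0 = 17400 s = 4.833 h.
Half-life 0.334 d → k = ln 2 / 0.334 = 2.075 d⁻¹.
After decay, C = 77.31 × e^(−kt) = 77.31 × 0.6584 = 50.90 µg/L.
Second outfall: C = (60.33·50.90 + 2.990·620.0)/63.32 = 77.77 µg/L.

77.8 µg/L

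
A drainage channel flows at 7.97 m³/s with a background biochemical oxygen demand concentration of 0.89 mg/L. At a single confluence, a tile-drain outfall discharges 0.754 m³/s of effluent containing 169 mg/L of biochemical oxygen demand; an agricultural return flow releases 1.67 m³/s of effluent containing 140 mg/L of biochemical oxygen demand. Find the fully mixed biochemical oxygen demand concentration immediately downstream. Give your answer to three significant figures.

35.4 mg/L

After mixing, C = (7.970·0.8900 + 0.7540·169.0 + 1.670·140.0) / 10.39 = 368.3/10.39 = 35.44 mg/L.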